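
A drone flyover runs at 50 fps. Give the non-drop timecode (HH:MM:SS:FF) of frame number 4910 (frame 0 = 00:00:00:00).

4910 ÷ 50 = 98 full seconds, remainder 10 frames.
98 s = 0 h 1 min 38 s.
Timecode: 00:01:38:10.

00:01:38:10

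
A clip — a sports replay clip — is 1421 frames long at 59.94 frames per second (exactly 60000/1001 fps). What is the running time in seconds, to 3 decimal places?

23.707 seconds

Running time = 1421 × 1001/60000 = 1422421/60000 s ≈ 23.707 s.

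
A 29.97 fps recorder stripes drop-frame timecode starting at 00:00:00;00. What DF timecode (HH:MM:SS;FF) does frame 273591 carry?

Ten DF minutes hold 17982 frames, so frame 273591 lies in block 15 (frames 269730–287711) with 3861 frames into that block.
The block's first minute is 1800 frames and the rest 1798 each; 3861 frames reaches minute 2, so 15 × 18 + 2 × 2 = 274 labels have been skipped so far.
Adding those back, label number 273591 + 274 = 273865 at 30 labels/s is 9128 s + 25 f = 2 h 32 min 8 s frame 25, i.e. 02:32:08;25.

02:32:08;25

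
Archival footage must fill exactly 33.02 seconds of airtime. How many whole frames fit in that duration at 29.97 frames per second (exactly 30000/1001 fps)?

989 frames

Frames = 33.02 × 30000/1001 = 76200/77 ≈ 989.6104.
Complete frames: 989.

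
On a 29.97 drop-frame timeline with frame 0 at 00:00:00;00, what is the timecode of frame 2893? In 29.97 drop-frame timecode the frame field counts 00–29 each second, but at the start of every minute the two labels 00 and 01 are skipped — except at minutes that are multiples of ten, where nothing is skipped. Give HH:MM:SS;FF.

00:01:36;15

Ten DF minutes hold 17982 frames, so frame 2893 lies in block 0 (frames 0–17981) with 2893 frames into that block.
The block's first minute is 1800 frames and the rest 1798 each; 2893 frames reaches minute 1, so 0 × 18 + 1 × 2 = 2 labels have been skipped so far.
Adding those back, label number 2893 + 2 = 2895 at 30 labels/s is 96 s + 15 f = 0 h 1 min 36 s frame 15, i.e. 00:01:36;15.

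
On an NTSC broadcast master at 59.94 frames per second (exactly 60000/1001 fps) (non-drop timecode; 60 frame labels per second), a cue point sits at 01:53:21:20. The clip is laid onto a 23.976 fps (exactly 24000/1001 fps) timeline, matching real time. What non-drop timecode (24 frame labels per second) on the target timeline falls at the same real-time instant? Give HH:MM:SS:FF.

Source frame index: (1×3600 + 53×60 + 21) × 60 + 20 = 408080.
Real time: 408080 / (60000/1001) = 5106101/750 s.
Target frame: (5106101/750) × (24000/1001) = 163232.
At 24 labels/s: frame 163232 → 01:53:21:08.

01:53:21:08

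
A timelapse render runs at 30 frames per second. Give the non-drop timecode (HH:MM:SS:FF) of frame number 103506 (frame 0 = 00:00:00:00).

00:57:30:06

103506 ÷ 30 = 3450 full seconds, remainder 6 frames.
3450 s = 0 h 57 min 30 s.
Timecode: 00:57:30:06.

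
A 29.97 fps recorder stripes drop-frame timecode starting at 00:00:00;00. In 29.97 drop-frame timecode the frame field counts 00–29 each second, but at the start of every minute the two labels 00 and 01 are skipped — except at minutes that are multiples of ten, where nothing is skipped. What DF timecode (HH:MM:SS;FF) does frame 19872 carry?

Ten DF minutes hold 17982 frames, so frame 19872 lies in block 1 (frames 17982–35963) with 1890 frames into that block.
The block's first minute is 1800 frames and the rest 1798 each; 1890 frames reaches minute 1, so 1 × 18 + 1 × 2 = 20 labels have been skipped so far.
Adding those back, label number 19872 + 20 = 19892 at 30 labels/s is 663 s + 2 f = 0 h 11 min 3 s frame 2, i.e. 00:11:03;02.

00:11:03;02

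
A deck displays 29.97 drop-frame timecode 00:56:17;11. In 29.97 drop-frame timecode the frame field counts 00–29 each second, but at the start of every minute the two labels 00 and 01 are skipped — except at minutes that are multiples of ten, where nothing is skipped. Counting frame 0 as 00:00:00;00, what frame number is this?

Complete 10-minute blocks: 5, each 17982 frames → 89910.
Remaining 6 whole minutes in the current block: 1800 + 5 × 1798 = 10790 frames.
Within the current minute: 17 × 30 + 11 − 2 = 519 (labels ;00/;01 skipped at this minute). Total = 89910 + 10790 + 519 = 101219.

101219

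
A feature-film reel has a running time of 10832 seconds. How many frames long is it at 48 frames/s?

Frames = 10832 × 48 = 519936.

519936 frames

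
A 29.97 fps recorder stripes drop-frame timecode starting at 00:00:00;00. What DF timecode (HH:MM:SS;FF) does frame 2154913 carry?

Ten DF minutes hold 17982 frames, so frame 2154913 lies in block 119 (frames 2139858–2157839) with 15055 frames into that block.
The block's first minute is 1800 frames and the rest 1798 each; 15055 frames reaches minute 8, so 119 × 18 + 8 × 2 = 2158 labels have been skipped so far.
Adding those back, label number 2154913 + 2158 = 2157071 at 30 labels/s is 71902 s + 11 f = 19 h 58 min 22 s frame 11, i.e. 19:58:22;11.

19:58:22;11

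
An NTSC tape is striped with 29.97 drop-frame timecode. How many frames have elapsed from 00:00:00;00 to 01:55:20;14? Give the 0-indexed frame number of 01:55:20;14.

207406

Complete 10-minute blocks: 11, each 17982 frames → 197802.
Remaining 5 whole minutes in the current block: 1800 + 4 × 1798 = 8992 frames.
Within the current minute: 20 × 30 + 14 − 2 = 612 (labels ;00/;01 skipped at this minute). Total = 197802 + 8992 + 612 = 207406.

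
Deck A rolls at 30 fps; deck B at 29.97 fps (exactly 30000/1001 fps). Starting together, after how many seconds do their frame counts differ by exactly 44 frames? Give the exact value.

The gap grows by |30000/1001 − 30| = 30/1001 frames per second.
Time for a 44-frame gap: 44 ÷ (30/1001) = 22022/15 s.

22022/15 seconds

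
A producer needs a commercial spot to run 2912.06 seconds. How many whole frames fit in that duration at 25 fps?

Frames = 2912.06 × 25 = 145603/2 ≈ 72801.5000.
Complete frames: 72801.

72801 frames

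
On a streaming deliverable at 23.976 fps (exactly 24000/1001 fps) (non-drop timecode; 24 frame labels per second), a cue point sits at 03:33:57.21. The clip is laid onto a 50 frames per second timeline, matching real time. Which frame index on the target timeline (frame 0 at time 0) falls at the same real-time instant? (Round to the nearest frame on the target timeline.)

Source frame index: (3×3600 + 33×60 + 57) × 24 + 21 = 308109.
Real time: 308109 / (24000/1001) = 102805703/8000 s.
Target frame: (102805703/8000) × (50) = 102805703/160 ≈ 642535.644 → 642536.

frame 642536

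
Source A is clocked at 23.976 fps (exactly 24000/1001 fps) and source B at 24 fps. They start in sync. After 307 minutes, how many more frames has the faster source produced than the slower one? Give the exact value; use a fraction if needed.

442080/1001 frames

307 min = 18420 s.
A emits 24000/1001 × 18420 = 442080000/1001 frames; B emits 24 × 18420 = 442080.
Difference = 442080/1001 frames (≈ 441.6384); B is ahead of A.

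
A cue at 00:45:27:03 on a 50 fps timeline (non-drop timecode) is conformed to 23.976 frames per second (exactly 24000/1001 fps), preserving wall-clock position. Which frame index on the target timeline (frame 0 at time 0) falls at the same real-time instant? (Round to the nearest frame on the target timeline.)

frame 65384

Source frame index: (0×3600 + 45×60 + 27) × 50 + 3 = 136353.
Real time: 136353 / (50) = 136353/50 s.
Target frame: (136353/50) × (24000/1001) = 9349920/143 ≈ 65384.056 → 65384.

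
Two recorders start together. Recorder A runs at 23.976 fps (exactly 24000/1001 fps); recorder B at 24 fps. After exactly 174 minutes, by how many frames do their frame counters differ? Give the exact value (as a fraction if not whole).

174 min = 10440 s.
A emits 24000/1001 × 10440 = 250560000/1001 frames; B emits 24 × 10440 = 250560.
Difference = 250560/1001 frames (≈ 250.3097); B is ahead of A.

250560/1001 frames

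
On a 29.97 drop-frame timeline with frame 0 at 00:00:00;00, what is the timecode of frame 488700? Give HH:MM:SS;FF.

Ten DF minutes hold 17982 frames, so frame 488700 lies in block 27 (frames 485514–503495) with 3186 frames into that block.
The block's first minute is 1800 frames and the rest 1798 each; 3186 frames reaches minute 1, so 27 × 18 + 1 × 2 = 488 labels have been skipped so far.
Adding those back, label number 488700 + 488 = 489188 at 30 labels/s is 16306 s + 8 f = 4 h 31 min 46 s frame 8, i.e. 04:31:46;08.

04:31:46;08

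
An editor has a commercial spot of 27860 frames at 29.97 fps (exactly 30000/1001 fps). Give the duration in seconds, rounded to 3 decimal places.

929.595 seconds

Running time = 27860 × 1001/30000 = 1394393/1500 s ≈ 929.595 s.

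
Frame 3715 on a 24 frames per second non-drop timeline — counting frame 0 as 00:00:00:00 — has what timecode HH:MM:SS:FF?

00:02:34:19

3715 ÷ 24 = 154 full seconds, remainder 19 frames.
154 s = 0 h 2 min 34 s.
Timecode: 00:02:34:19.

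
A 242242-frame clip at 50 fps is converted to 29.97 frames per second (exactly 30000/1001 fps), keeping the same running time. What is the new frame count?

Target frames = source frames × (target rate / source rate) = 242242 × (30000/1001)/(50) = 242242 × 600/1001 = 145200.

145200 frames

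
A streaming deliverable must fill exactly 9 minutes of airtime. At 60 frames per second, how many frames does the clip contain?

9 min = 540 s.
Frames = 540 × 60 = 32400.

32400 frames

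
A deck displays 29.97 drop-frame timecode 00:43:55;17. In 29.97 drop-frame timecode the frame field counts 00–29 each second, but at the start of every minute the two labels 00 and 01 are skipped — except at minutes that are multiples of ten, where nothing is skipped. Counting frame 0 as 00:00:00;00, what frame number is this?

Complete 10-minute blocks: 4, each 17982 frames → 71928.
Remaining 3 whole minutes in the current block: 1800 + 2 × 1798 = 5396 frames.
Within the current minute: 55 × 30 + 17 − 2 = 1665 (labels ;00/;01 skipped at this minute). Total = 71928 + 5396 + 1665 = 78989.

78989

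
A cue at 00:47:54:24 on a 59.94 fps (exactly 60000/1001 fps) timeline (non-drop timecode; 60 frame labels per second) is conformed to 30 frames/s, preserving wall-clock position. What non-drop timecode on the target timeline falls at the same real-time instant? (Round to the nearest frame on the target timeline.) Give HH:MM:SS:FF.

00:47:57:08

Source frame index: (0×3600 + 47×60 + 54) × 60 + 24 = 172464.
Real time: 172464 / (60000/1001) = 3596593/1250 s.
Target frame: (3596593/1250) × (30) = 10789779/125 ≈ 86318.232 → 86318.
At 30 labels/s: frame 86318 → 00:47:57:08.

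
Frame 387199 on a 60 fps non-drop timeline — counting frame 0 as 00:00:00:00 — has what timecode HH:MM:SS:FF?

01:47:33:19

387199 ÷ 60 = 6453 full seconds, remainder 19 frames.
6453 s = 1 h 47 min 33 s.
Timecode: 01:47:33:19.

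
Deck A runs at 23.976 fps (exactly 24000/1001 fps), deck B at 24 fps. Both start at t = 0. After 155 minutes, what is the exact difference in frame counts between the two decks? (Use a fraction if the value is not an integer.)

155 min = 9300 s.
A emits 24000/1001 × 9300 = 223200000/1001 frames; B emits 24 × 9300 = 223200.
Difference = 223200/1001 frames (≈ 222.9770); B is ahead of A.

223200/1001 frames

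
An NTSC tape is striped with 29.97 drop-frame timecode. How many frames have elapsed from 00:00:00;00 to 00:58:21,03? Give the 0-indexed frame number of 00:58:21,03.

Complete 10-minute blocks: 5, each 17982 frames → 89910.
Remaining 8 whole minutes in the current block: 1800 + 7 × 1798 = 14386 frames.
Within the current minute: 21 × 30 + 3 − 2 = 631 (labels ;00/;01 skipped at this minute). Total = 89910 + 14386 + 631 = 104927.

104927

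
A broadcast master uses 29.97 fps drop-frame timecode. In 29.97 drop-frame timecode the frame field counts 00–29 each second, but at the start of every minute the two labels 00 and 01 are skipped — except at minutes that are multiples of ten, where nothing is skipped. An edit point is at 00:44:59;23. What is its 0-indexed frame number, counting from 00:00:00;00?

Complete 10-minute blocks: 4, each 17982 frames → 71928.
Remaining 4 whole minutes in the current block: 1800 + 3 × 1798 = 7194 frames.
Within the current minute: 59 × 30 + 23 − 2 = 1791 (labels ;00/;01 skipped at this minute). Total = 71928 + 7194 + 1791 = 80913.

80913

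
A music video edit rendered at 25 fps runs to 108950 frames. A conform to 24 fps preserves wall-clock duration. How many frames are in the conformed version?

104592 frames

Target frames = source frames × (target rate / source rate) = 108950 × (24)/(25) = 108950 × 24/25 = 104592.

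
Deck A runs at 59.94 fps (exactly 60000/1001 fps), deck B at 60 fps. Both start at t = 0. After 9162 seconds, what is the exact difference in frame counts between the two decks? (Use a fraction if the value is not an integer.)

A emits 60000/1001 × 9162 = 549720000/1001 frames; B emits 60 × 9162 = 549720.
Difference = 549720/1001 frames (≈ 549.1708); B is ahead of A.

549720/1001 frames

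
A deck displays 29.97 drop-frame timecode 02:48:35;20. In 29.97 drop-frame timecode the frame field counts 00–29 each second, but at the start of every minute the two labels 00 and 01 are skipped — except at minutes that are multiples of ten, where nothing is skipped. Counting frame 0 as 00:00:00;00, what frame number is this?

As if non-drop at 30 labels/s: (2 × 3600 + 48 × 60 + 35) × 30 + 20 = 303470.
Minute boundaries passed: 168; those not divisible by 10: 168 − 16 = 152; dropped labels = 2 × 152 = 304.
Actual frame index = 303470 − 304 = 303166.

303166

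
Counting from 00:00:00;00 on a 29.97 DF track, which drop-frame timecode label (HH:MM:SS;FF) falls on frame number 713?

Each 10-minute DF block holds 10 × 60 × 30 − 9 × 2 = 17982 frames. 713 ÷ 17982 → 0 full blocks, remainder 713.
Within the partial block the first minute is 1800 frames and each further minute 1798, so 0 further minute boundaries passed. Total skipped labels = 18 × 0 + 2 × 0 = 0.
Non-drop label index = 713 + 0 = 713; at 30 labels/s that is 00:00:23:23, i.e. DF 00:00:23;23.

00:00:23;23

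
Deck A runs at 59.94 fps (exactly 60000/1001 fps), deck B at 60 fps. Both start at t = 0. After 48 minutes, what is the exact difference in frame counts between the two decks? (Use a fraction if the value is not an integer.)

172800/1001 frames

48 min = 2880 s.
A emits 60000/1001 × 2880 = 172800000/1001 frames; B emits 60 × 2880 = 172800.
Difference = 172800/1001 frames (≈ 172.6274); B is ahead of A.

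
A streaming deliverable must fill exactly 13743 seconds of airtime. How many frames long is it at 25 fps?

343575 frames

Frames = 13743 × 25 = 343575.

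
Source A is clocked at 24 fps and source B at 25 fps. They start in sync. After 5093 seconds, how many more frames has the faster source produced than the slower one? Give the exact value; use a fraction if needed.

5093 frames

A emits 24 × 5093 = 122232 frames; B emits 25 × 5093 = 127325.
Difference = 5093 frames; B is ahead of A.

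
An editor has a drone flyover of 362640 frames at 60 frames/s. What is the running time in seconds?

6044 seconds

Running time = 362640 / (60) = 6044 s.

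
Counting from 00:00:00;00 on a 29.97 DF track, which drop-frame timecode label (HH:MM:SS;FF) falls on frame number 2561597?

Ten DF minutes hold 17982 frames, so frame 2561597 lies in block 142 (frames 2553444–2571425) with 8153 frames into that block.
The block's first minute is 1800 frames and the rest 1798 each; 8153 frames reaches minute 4, so 142 × 18 + 4 × 2 = 2564 labels have been skipped so far.
Adding those back, label number 2561597 + 2564 = 2564161 at 30 labels/s is 85472 s + 1 f = 23 h 44 min 32 s frame 1, i.e. 23:44:32;01.

23:44:32;01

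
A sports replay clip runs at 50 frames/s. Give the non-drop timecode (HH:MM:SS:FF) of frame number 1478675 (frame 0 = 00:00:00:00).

08:12:53:25

1478675 ÷ 50 = 29573 full seconds, remainder 25 frames.
29573 s = 8 h 12 min 53 s.
Timecode: 08:12:53:25.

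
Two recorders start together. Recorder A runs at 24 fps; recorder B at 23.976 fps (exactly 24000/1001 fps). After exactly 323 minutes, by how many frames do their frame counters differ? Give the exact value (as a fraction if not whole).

465120/1001 frames

323 min = 19380 s.
A emits 24 × 19380 = 465120 frames; B emits 24000/1001 × 19380 = 465120000/1001.
Difference = 465120/1001 frames (≈ 464.6553); B is behind A.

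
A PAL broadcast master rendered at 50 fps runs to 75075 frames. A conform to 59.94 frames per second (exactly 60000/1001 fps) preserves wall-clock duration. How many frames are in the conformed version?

90000 frames

Target frames = source frames × (target rate / source rate) = 75075 × (60000/1001)/(50) = 75075 × 1200/1001 = 90000.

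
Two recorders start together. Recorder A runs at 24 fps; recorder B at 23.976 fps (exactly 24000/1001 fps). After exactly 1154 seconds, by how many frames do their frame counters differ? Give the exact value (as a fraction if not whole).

A emits 24 × 1154 = 27696 frames; B emits 24000/1001 × 1154 = 27696000/1001.
Difference = 27696/1001 frames (≈ 27.6683); B is behind A.

27696/1001 frames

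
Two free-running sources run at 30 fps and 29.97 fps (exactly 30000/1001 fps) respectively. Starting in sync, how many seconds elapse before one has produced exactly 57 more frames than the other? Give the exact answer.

1901.9 seconds

The gap grows by |30000/1001 − 30| = 30/1001 frames per second.
Time for a 57-frame gap: 57 ÷ (30/1001) = 1901.9 s.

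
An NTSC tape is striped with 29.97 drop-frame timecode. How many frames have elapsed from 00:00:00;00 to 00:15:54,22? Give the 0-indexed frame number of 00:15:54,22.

28614

Complete 10-minute blocks: 1, each 17982 frames → 17982.
Remaining 5 whole minutes in the current block: 1800 + 4 × 1798 = 8992 frames.
Within the current minute: 54 × 30 + 22 − 2 = 1640 (labels ;00/;01 skipped at this minute). Total = 17982 + 8992 + 1640 = 28614.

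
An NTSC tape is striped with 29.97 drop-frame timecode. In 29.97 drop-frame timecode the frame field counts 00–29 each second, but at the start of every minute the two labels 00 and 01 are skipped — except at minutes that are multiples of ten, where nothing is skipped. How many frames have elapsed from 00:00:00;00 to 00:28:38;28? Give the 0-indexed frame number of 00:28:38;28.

Complete 10-minute blocks: 2, each 17982 frames → 35964.
Remaining 8 whole minutes in the current block: 1800 + 7 × 1798 = 14386 frames.
Within the current minute: 38 × 30 + 28 − 2 = 1166 (labels ;00/;01 skipped at this minute). Total = 35964 + 14386 + 1166 = 51516.

51516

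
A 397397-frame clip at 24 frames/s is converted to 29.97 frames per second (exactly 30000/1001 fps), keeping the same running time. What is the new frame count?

496250 frames

Target frames = source frames × (target rate / source rate) = 397397 × (30000/1001)/(24) = 397397 × 1250/1001 = 496250.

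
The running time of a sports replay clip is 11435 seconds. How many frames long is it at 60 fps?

686100 frames

Frames = 11435 × 60 = 686100.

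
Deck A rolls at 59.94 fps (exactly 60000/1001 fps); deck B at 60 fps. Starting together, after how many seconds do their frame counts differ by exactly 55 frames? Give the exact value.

11011/12 seconds

The gap grows by |60 − 60000/1001| = 60/1001 frames per second.
Time for a 55-frame gap: 55 ÷ (60/1001) = 11011/12 s.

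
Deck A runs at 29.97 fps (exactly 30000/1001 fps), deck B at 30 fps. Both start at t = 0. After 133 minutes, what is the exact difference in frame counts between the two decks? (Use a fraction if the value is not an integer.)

34200/143 frames

133 min = 7980 s.
A emits 30000/1001 × 7980 = 34200000/143 frames; B emits 30 × 7980 = 239400.
Difference = 34200/143 frames (≈ 239.1608); B is ahead of A.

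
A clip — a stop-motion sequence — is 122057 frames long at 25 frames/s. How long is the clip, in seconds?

4882.28 seconds

Running time = 122057 / (25) = 4882.28 s.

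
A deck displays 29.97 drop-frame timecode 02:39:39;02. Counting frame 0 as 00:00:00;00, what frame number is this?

As if non-drop at 30 labels/s: (2 × 3600 + 39 × 60 + 39) × 30 + 2 = 287372.
Minute boundaries passed: 159; those not divisible by 10: 159 − 15 = 144; dropped labels = 2 × 144 = 288.
Actual frame index = 287372 − 288 = 287084.

287084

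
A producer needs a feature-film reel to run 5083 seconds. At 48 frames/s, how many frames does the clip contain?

Frames = 5083 × 48 = 243984.

243984 frames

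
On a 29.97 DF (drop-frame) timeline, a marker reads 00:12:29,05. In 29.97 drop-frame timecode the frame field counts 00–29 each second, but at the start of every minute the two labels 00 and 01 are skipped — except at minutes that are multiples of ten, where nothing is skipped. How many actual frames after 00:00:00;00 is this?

Complete 10-minute blocks: 1, each 17982 frames → 17982.
Remaining 2 whole minutes in the current block: 1800 + 1 × 1798 = 3598 frames.
Within the current minute: 29 × 30 + 5 − 2 = 873 (labels ;00/;01 skipped at this minute). Total = 17982 + 3598 + 873 = 22453.

22453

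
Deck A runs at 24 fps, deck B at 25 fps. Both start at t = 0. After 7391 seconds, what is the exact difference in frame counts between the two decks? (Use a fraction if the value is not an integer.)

A emits 24 × 7391 = 177384 frames; B emits 25 × 7391 = 184775.
Difference = 7391 frames; B is ahead of A.

7391 frames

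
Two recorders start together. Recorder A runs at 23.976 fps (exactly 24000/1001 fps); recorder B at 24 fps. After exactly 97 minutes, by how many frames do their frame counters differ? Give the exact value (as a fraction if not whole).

97 min = 5820 s.
A emits 24000/1001 × 5820 = 139680000/1001 frames; B emits 24 × 5820 = 139680.
Difference = 139680/1001 frames (≈ 139.5405); B is ahead of A.

139680/1001 frames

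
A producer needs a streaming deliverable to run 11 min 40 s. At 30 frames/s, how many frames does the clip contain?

11 min 40 s = 700 s.
Frames = 700 × 30 = 21000.

21000 frames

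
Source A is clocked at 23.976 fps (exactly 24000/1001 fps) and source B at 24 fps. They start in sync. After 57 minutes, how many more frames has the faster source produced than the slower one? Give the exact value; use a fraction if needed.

82080/1001 frames

57 min = 3420 s.
A emits 24000/1001 × 3420 = 82080000/1001 frames; B emits 24 × 3420 = 82080.
Difference = 82080/1001 frames (≈ 81.9980); B is ahead of A.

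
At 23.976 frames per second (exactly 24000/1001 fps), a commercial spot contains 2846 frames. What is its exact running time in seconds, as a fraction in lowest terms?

Running time = 2846 ÷ (24000/1001) = 2846 × 1001/24000 = 1424423/12000 s.

1424423/12000 seconds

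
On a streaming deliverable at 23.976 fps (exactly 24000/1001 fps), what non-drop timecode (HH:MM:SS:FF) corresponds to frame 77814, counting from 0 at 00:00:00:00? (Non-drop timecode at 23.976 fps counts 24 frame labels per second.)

00:54:02:06

77814 ÷ 24 = 3242 full seconds, remainder 6 frames.
3242 s = 0 h 54 min 2 s.
Timecode: 00:54:02:06.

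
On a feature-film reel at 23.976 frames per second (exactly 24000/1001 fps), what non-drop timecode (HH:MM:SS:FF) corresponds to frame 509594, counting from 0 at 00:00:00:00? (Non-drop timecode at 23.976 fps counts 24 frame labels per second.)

509594 ÷ 24 = 21233 full seconds, remainder 2 frames.
21233 s = 5 h 53 min 53 s.
Timecode: 05:53:53:02.

05:53:53:02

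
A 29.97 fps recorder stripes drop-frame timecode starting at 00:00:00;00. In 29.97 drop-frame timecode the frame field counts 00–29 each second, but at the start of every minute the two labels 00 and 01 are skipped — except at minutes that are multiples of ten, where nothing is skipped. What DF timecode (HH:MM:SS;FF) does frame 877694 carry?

08:08:05;24

Each 10-minute DF block holds 10 × 60 × 30 − 9 × 2 = 17982 frames. 877694 ÷ 17982 → 48 full blocks, remainder 14558.
Within the partial block the first minute is 1800 frames and each further minute 1798, so 8 further minute boundaries passed. Total skipped labels = 18 × 48 + 2 × 8 = 880.
Non-drop label index = 877694 + 880 = 878574; at 30 labels/s that is 08:08:05:24, i.e. DF 08:08:05;24.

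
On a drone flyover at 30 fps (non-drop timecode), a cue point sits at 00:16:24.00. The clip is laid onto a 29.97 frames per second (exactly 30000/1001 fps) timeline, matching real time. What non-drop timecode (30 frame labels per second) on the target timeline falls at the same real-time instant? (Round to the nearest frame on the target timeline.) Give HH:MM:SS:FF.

00:16:23:01

Source frame index: (0×3600 + 16×60 + 24) × 30 + 0 = 29520.
Real time: 29520 / (30) = 984 s.
Target frame: (984) × (30000/1001) = 29520000/1001 ≈ 29490.509 → 29491.
At 30 labels/s: frame 29491 → 00:16:23:01.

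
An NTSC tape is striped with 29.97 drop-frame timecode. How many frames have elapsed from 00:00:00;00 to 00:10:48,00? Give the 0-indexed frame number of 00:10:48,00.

19422

Complete 10-minute blocks: 1, each 17982 frames → 17982.
Remaining 0 whole minutes in the current block: 0 frames.
Within the current minute: 48 × 30 + 0 = 1440. Total = 17982 + 0 + 1440 = 19422.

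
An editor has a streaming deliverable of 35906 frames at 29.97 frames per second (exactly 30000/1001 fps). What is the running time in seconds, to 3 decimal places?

Running time = 35906 × 1001/30000 = 17970953/15000 s ≈ 1198.064 s.

1198.064 seconds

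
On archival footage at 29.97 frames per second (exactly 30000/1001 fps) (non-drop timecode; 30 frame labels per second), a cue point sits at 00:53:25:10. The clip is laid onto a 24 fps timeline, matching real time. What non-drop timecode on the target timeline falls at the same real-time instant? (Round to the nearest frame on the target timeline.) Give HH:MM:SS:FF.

Source frame index: (0×3600 + 53×60 + 25) × 30 + 10 = 96160.
Real time: 96160 / (30000/1001) = 1203202/375 s.
Target frame: (1203202/375) × (24) = 9625616/125 ≈ 77004.928 → 77005.
At 24 labels/s: frame 77005 → 00:53:28:13.

00:53:28:13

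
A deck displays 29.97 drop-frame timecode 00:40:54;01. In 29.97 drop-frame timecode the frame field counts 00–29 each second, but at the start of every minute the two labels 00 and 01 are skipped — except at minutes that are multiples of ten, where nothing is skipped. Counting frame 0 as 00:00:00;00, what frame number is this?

Complete 10-minute blocks: 4, each 17982 frames → 71928.
Remaining 0 whole minutes in the current block: 0 frames.
Within the current minute: 54 × 30 + 1 = 1621. Total = 71928 + 0 + 1621 = 73549.

73549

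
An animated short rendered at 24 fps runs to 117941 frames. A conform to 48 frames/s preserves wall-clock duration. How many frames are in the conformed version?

235882 frames

Frames at target rate = 117941 × (48) / (24) = 235882.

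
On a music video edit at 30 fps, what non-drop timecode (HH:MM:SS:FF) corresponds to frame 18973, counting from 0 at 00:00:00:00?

00:10:32:13

18973 ÷ 30 = 632 full seconds, remainder 13 frames.
632 s = 0 h 10 min 32 s.
Timecode: 00:10:32:13.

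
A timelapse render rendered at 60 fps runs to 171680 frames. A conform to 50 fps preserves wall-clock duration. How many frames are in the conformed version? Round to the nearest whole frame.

143067 frames

Frames at target rate = 171680 × (50) / (60) = 429200/3 ≈ 143066.667.
Nearest whole frame: 143067.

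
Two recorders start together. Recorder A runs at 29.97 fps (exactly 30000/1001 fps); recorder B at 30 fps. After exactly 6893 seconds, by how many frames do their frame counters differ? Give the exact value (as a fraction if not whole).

A emits 30000/1001 × 6893 = 206790000/1001 frames; B emits 30 × 6893 = 206790.
Difference = 206790/1001 frames (≈ 206.5834); B is ahead of A.

206790/1001 frames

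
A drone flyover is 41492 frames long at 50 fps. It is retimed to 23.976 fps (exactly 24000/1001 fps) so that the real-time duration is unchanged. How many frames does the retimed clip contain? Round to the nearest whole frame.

19896 frames

Frames at target rate = 41492 × (24000/1001) / (50) = 1810560/91 ≈ 19896.264.
Nearest whole frame: 19896.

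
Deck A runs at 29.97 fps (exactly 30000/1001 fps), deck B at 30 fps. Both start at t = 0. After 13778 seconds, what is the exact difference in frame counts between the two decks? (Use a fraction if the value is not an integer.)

A emits 30000/1001 × 13778 = 413340000/1001 frames; B emits 30 × 13778 = 413340.
Difference = 413340/1001 frames (≈ 412.9271); B is ahead of A.

413340/1001 frames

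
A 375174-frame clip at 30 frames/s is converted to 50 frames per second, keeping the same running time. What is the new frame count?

Target frames = source frames × (target rate / source rate) = 375174 × (50)/(30) = 375174 × 5/3 = 625290.

625290 frames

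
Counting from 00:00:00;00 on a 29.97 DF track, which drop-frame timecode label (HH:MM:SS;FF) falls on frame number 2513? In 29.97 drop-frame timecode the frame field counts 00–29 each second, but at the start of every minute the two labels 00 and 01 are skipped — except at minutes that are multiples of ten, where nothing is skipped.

00:01:23;25

Ten DF minutes hold 17982 frames, so frame 2513 lies in block 0 (frames 0–17981) with 2513 frames into that block.
The block's first minute is 1800 frames and the rest 1798 each; 2513 frames reaches minute 1, so 0 × 18 + 1 × 2 = 2 labels have been skipped so far.
Adding those back, label number 2513 + 2 = 2515 at 30 labels/s is 83 s + 25 f = 0 h 1 min 23 s frame 25, i.e. 00:01:23;25.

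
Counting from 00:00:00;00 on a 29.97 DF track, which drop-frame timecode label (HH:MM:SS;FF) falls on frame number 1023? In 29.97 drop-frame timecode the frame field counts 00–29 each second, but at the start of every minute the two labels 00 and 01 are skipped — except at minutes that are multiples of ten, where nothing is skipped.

Ten DF minutes hold 17982 frames, so frame 1023 lies in block 0 (frames 0–17981) with 1023 frames into that block.
The block's first minute is 1800 frames and the rest 1798 each; 1023 frames reaches minute 0, so 0 × 18 + 0 × 2 = 0 labels have been skipped so far.
Adding those back, label number 1023 + 0 = 1023 at 30 labels/s is 34 s + 3 f = 0 h 0 min 34 s frame 3, i.e. 00:00:34;03.

00:00:34;03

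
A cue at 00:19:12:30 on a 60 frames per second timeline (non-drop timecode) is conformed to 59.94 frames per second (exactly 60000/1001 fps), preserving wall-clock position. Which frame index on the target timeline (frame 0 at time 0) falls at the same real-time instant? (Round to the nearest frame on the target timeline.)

frame 69081

Source frame index: (0×3600 + 19×60 + 12) × 60 + 30 = 69150.
Real time: 69150 / (60) = 2305/2 s.
Target frame: (2305/2) × (60000/1001) = 69150000/1001 ≈ 69080.919 → 69081.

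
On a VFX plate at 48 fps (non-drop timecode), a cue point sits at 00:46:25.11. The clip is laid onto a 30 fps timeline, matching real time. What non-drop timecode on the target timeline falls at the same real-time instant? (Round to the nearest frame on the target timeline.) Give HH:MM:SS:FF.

Source frame index: (0×3600 + 46×60 + 25) × 48 + 11 = 133691.
Real time: 133691 / (48) = 133691/48 s.
Target frame: (133691/48) × (30) = 668455/8 ≈ 83556.875 → 83557.
At 30 labels/s: frame 83557 → 00:46:25:07.

00:46:25:07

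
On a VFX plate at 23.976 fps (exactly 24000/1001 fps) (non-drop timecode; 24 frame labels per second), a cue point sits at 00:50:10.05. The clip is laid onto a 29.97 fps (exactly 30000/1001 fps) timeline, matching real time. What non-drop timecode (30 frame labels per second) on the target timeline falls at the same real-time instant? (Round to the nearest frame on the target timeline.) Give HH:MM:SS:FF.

Source frame index: (0×3600 + 50×60 + 10) × 24 + 5 = 72245.
Real time: 72245 / (24000/1001) = 14463449/4800 s.
Target frame: (14463449/4800) × (30000/1001) = 361225/4 ≈ 90306.250 → 90306.
At 30 labels/s: frame 90306 → 00:50:10:06.

00:50:10:06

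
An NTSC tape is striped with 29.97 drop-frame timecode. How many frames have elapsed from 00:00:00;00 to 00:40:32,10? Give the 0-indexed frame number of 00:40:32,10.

72898

As if non-drop at 30 labels/s: (0 × 3600 + 40 × 60 + 32) × 30 + 10 = 72970.
Minute boundaries passed: 40; those not divisible by 10: 40 − 4 = 36; dropped labels = 2 × 36 = 72.
Actual frame index = 72970 − 72 = 72898.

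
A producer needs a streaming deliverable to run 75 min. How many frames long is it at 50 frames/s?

225000 frames

75 min = 4500 s.
Frames = 4500 × 50 = 225000.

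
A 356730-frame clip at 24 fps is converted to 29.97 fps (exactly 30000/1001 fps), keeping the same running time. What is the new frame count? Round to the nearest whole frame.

445467 frames

Frames at target rate = 356730 × (30000/1001) / (24) = 40537500/91 ≈ 445467.033.
Nearest whole frame: 445467.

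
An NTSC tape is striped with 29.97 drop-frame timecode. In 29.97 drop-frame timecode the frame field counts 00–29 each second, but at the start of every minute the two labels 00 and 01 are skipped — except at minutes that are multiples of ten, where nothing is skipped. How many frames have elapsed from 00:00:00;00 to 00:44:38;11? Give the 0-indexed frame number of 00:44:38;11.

Complete 10-minute blocks: 4, each 17982 frames → 71928.
Remaining 4 whole minutes in the current block: 1800 + 3 × 1798 = 7194 frames.
Within the current minute: 38 × 30 + 11 − 2 = 1149 (labels ;00/;01 skipped at this minute). Total = 71928 + 7194 + 1149 = 80271.

80271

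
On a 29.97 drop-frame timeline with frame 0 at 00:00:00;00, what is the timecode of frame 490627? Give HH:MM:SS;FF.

04:32:50;17

Ten DF minutes hold 17982 frames, so frame 490627 lies in block 27 (frames 485514–503495) with 5113 frames into that block.
The block's first minute is 1800 frames and the rest 1798 each; 5113 frames reaches minute 2, so 27 × 18 + 2 × 2 = 490 labels have been skipped so far.
Adding those back, label number 490627 + 490 = 491117 at 30 labels/s is 16370 s + 17 f = 4 h 32 min 50 s frame 17, i.e. 04:32:50;17.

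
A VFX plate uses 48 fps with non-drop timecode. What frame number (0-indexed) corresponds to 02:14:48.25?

frame 388249

Total seconds to the label: (2 × 3600 + 14 × 60 + 48) = 8088.
Frame index = 8088 × 48 + 25 = 388249.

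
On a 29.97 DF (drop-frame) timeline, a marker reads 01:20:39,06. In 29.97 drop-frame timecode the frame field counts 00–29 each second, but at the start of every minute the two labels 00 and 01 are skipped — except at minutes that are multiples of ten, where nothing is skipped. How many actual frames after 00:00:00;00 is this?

145032

As if non-drop at 30 labels/s: (1 × 3600 + 20 × 60 + 39) × 30 + 6 = 145176.
Minute boundaries passed: 80; those not divisible by 10: 80 − 8 = 72; dropped labels = 2 × 72 = 144.
Actual frame index = 145176 − 144 = 145032.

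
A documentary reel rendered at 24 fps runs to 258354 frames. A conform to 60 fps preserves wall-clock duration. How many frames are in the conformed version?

645885 frames

Target frames = source frames × (target rate / source rate) = 258354 × (60)/(24) = 258354 × 5/2 = 645885.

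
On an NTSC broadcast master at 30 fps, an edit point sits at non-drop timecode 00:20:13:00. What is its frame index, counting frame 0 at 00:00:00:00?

Total seconds to the label: (0 × 3600 + 20 × 60 + 13) = 1213.
Frame index = 1213 × 30 + 0 = 36390.

36390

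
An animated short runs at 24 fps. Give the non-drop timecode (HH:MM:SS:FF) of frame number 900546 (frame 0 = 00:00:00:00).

10:25:22:18

900546 ÷ 24 = 37522 full seconds, remainder 18 frames.
37522 s = 10 h 25 min 22 s.
Timecode: 10:25:22:18.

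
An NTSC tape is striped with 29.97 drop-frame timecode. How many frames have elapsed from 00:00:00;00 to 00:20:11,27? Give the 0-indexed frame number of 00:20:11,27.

Complete 10-minute blocks: 2, each 17982 frames → 35964.
Remaining 0 whole minutes in the current block: 0 frames.
Within the current minute: 11 × 30 + 27 = 357. Total = 35964 + 0 + 357 = 36321.

36321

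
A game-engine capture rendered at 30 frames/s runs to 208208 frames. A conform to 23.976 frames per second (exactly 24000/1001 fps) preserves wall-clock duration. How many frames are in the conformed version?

166400 frames

Target frames = source frames × (target rate / source rate) = 208208 × (24000/1001)/(30) = 208208 × 800/1001 = 166400.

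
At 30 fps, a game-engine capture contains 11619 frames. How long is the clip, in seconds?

387.3 seconds

Running time = 11619 / (30) = 387.3 s.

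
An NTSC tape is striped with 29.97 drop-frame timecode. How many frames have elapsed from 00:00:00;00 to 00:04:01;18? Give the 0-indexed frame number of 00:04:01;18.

7240

As if non-drop at 30 labels/s: (0 × 3600 + 4 × 60 + 1) × 30 + 18 = 7248.
Minute boundaries passed: 4; those not divisible by 10: 4 − 0 = 4; dropped labels = 2 × 4 = 8.
Actual frame index = 7248 − 8 = 7240.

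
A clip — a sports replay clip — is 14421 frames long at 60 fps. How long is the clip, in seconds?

240.35 seconds

Running time = 14421 / (60) = 240.35 s.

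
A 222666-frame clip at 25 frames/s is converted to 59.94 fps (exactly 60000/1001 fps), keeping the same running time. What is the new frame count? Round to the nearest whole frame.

533865 frames

Frames at target rate = 222666 × (60000/1001) / (25) = 534398400/1001 ≈ 533864.535.
Nearest whole frame: 533865.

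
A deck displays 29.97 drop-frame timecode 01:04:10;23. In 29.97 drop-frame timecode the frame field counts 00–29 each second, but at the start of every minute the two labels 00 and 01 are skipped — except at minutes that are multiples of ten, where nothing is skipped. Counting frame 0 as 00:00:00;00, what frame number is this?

Complete 10-minute blocks: 6, each 17982 frames → 107892.
Remaining 4 whole minutes in the current block: 1800 + 3 × 1798 = 7194 frames.
Within the current minute: 10 × 30 + 23 − 2 = 321 (labels ;00/;01 skipped at this minute). Total = 107892 + 7194 + 321 = 115407.

115407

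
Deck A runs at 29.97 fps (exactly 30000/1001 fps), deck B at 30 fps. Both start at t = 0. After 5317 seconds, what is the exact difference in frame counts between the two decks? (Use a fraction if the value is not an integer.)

A emits 30000/1001 × 5317 = 12270000/77 frames; B emits 30 × 5317 = 159510.
Difference = 12270/77 frames (≈ 159.3506); B is ahead of A.

12270/77 frames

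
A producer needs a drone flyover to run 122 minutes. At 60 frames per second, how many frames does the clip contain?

439200 frames

122 min = 7320 s.
Frames = 7320 × 60 = 439200.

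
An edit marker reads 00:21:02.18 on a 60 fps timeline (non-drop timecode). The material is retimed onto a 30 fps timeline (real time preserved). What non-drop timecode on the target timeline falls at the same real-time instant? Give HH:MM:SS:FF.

00:21:02:09

Source frame index: (0×3600 + 21×60 + 2) × 60 + 18 = 75738.
Real time: 75738 / (60) = 12623/10 s.
Target frame: (12623/10) × (30) = 37869.
At 30 labels/s: frame 37869 → 00:21:02:09.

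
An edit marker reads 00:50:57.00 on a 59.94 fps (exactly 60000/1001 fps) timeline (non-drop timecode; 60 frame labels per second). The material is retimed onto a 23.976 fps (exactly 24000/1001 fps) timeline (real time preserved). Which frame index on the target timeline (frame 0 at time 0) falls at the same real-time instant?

frame 73368

Source frame index: (0×3600 + 50×60 + 57) × 60 + 0 = 183420.
Real time: 183420 / (60000/1001) = 3060057/1000 s.
Target frame: (3060057/1000) × (24000/1001) = 73368.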